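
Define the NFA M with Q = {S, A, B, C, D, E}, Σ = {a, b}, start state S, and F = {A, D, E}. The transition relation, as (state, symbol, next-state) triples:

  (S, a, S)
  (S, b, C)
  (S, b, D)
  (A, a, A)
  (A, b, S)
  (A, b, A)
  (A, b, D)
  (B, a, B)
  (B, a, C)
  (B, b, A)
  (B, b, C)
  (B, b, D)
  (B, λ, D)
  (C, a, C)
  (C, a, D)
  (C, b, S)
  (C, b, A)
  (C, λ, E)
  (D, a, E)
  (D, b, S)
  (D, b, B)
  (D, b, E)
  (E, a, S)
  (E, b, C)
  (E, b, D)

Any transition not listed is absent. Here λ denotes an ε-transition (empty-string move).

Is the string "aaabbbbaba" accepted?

Yes

Start in {S}.
Read 'a': {S} → {S}.
Read 'a': {S} → {S}.
Read 'a': {S} → {S}.
Read 'b': {S} → {C, D, E}.
Read 'b': {C, D, E} → {S, A, B, C, D, E}.
Read 'b': {S, A, B, C, D, E} → {S, A, B, C, D, E}.
Read 'b': {S, A, B, C, D, E} → {S, A, B, C, D, E}.
Read 'a': {S, A, B, C, D, E} → {S, A, B, C, D, E}.
Read 'b': {S, A, B, C, D, E} → {S, A, B, C, D, E}.
Read 'a': {S, A, B, C, D, E} → {S, A, B, C, D, E}.
The final set {S, A, B, C, D, E} contains the accepting states A, D, E.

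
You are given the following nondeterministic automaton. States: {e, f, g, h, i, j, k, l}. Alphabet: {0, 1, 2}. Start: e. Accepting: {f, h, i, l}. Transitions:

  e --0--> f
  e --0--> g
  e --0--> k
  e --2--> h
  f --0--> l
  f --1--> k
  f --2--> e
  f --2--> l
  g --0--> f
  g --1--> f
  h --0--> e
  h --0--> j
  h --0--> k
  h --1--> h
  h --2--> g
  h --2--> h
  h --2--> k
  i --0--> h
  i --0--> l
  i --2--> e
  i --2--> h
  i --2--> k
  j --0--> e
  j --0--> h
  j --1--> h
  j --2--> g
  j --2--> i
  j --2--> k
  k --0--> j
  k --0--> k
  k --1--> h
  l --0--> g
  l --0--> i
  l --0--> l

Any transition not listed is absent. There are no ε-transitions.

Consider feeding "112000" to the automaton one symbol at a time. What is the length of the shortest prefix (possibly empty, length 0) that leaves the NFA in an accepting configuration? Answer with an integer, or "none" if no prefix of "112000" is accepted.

Start in {e}.
Read '1': e→∅; now ∅.
The set is empty and remains empty for the remaining 5 symbols.
No reachable set along the way intersects F.

none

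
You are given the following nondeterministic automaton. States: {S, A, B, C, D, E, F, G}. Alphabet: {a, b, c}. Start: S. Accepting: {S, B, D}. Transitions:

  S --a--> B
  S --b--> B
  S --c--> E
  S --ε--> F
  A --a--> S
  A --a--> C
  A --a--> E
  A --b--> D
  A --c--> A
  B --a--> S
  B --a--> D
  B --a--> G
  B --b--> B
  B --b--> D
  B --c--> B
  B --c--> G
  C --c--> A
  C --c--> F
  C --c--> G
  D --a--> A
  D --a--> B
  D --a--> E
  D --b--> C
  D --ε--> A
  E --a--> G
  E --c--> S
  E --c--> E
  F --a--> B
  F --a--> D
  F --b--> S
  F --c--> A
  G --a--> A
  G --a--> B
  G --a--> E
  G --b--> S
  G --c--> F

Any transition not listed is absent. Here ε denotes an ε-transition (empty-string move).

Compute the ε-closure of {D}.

{A, D}

Begin with {D}.
ε-move D → A; add A.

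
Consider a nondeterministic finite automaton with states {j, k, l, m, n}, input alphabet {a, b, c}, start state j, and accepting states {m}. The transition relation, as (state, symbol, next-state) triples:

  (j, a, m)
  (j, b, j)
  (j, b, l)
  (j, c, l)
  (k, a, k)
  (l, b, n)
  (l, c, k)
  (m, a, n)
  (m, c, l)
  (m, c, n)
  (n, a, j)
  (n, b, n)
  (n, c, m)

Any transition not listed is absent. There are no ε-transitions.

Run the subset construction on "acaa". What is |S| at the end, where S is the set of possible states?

1

Start in {j}.
Read 'a': j→{m}; now {m}.
Read 'c': m→{l, n}; now {l, n}.
Read 'a': l→∅, n→{j}; now {j}.
Read 'a': j→{m}; now {m}.
That set has 1 state.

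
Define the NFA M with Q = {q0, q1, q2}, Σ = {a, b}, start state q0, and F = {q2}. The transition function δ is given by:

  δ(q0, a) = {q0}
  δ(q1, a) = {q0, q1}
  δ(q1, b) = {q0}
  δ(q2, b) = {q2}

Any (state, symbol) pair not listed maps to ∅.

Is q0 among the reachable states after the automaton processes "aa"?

Start in {q0}.
Read 'a': q0→{q0}; now {q0}.
Read 'a': q0→{q0}; now {q0}.
State q0 is in {q0}.

Yes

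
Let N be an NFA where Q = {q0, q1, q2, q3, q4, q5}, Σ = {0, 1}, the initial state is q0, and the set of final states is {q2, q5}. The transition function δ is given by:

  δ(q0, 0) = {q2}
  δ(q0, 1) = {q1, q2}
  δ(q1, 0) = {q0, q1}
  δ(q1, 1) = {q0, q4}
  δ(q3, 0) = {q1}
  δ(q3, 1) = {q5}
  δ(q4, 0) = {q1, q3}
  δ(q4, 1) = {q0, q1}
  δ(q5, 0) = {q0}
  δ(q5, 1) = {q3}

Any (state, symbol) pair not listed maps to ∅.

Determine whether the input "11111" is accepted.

Start in {q0}.
Read '1': {q0} → {q1, q2}.
Read '1': {q1, q2} → {q0, q4}.
Read '1': {q0, q4} → {q0, q1, q2}.
Read '1': {q0, q1, q2} → {q0, q1, q2, q4}.
Read '1': {q0, q1, q2, q4} → {q0, q1, q2, q4}.
The final set {q0, q1, q2, q4} contains the accepting state q2.

Yes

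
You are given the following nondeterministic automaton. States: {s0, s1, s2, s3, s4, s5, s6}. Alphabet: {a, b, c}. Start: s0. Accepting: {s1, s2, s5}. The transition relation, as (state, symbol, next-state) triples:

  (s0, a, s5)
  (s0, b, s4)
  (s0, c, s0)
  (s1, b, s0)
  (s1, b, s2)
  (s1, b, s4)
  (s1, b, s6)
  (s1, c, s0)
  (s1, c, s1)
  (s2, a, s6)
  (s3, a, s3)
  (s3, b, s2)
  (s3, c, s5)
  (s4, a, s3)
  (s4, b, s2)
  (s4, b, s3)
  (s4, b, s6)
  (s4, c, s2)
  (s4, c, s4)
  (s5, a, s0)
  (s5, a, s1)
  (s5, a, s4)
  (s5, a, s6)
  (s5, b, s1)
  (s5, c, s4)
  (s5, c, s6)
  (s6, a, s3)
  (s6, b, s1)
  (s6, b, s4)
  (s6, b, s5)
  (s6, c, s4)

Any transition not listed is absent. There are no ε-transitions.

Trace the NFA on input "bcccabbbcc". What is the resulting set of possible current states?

{s0, s1, s2, s4, s6}

Start in {s0}.
Read 'b': s0→{s4}; now {s4}.
Read 'c': s4→{s2, s4}; now {s2, s4}.
Read 'c': s2→∅, s4→{s2, s4}; now {s2, s4}.
Read 'c': s2→∅, s4→{s2, s4}; now {s2, s4}.
Read 'a': s2→{s6}, s4→{s3}; now {s3, s6}.
Read 'b': s3→{s2}, s6→{s1, s4, s5}; now {s1, s2, s4, s5}.
Read 'b': s1→{s0, s2, s4, s6}, s2→∅, s4→{s2, s3, s6}, s5→{s1}; now {s0, s1, s2, s3, s4, s6}.
Read 'b': s0→{s4}, s1→{s0, s2, s4, s6}, s2→∅, s3→{s2}, s4→{s2, s3, s6}, s6→{s1, s4, s5}; now {s0, s1, s2, s3, s4, s5, s6}.
Read 'c': s0→{s0}, s1→{s0, s1}, s2→∅, s3→{s5}, s4→{s2, s4}, s5→{s4, s6}, s6→{s4}; now {s0, s1, s2, s4, s5, s6}.
Read 'c': s0→{s0}, s1→{s0, s1}, s2→∅, s4→{s2, s4}, s5→{s4, s6}, s6→{s4}; now {s0, s1, s2, s4, s6}.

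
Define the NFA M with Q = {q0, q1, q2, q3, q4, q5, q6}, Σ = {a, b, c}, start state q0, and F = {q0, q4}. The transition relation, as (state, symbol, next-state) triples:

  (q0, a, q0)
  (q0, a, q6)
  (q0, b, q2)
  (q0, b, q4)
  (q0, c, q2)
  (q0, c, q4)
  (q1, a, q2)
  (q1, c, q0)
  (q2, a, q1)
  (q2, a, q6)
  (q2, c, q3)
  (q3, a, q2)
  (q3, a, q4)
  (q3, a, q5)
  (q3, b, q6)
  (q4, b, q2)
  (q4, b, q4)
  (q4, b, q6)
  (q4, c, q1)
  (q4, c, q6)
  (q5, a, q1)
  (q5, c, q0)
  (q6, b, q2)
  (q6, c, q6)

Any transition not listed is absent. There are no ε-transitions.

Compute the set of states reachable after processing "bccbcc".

Start in {q0}.
Read 'b': q0→{q2, q4}; now {q2, q4}.
Read 'c': q2→{q3}, q4→{q1, q6}; now {q1, q3, q6}.
Read 'c': q1→{q0}, q3→∅, q6→{q6}; now {q0, q6}.
Read 'b': q0→{q2, q4}, q6→{q2}; now {q2, q4}.
Read 'c': q2→{q3}, q4→{q1, q6}; now {q1, q3, q6}.
Read 'c': q1→{q0}, q3→∅, q6→{q6}; now {q0, q6}.

{q0, q6}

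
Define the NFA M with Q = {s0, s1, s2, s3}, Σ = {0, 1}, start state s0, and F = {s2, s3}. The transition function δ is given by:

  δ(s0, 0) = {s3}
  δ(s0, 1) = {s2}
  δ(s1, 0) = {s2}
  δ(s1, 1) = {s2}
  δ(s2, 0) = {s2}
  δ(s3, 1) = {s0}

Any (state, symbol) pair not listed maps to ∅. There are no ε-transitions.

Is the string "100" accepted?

Yes

Start in {s0}.
Read '1': s0→{s2}; now {s2}.
Read '0': s2→{s2}; now {s2}.
Read '0': s2→{s2}; now {s2}.
The final set {s2} contains the accepting state s2.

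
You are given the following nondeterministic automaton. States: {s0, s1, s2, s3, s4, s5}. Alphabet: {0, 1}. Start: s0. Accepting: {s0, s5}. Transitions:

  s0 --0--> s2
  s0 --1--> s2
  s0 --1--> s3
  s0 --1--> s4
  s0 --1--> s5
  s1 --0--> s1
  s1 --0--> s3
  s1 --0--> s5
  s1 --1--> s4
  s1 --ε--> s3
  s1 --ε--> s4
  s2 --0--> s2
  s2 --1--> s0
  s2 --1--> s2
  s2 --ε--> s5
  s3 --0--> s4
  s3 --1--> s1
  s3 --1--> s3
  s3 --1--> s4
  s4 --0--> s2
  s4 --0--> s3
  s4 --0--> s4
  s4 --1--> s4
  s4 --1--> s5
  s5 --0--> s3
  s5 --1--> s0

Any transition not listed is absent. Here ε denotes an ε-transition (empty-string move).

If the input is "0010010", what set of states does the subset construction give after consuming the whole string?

Start in {s0}.
Read '0': s0→{s2}; union {s2}; ε-closure = {s2, s5}.
Read '0': s2→{s2}, s5→{s3}; union {s2, s3}; ε-closure = {s2, s3, s5}.
Read '1': s2→{s0, s2}, s3→{s1, s3, s4}, s5→{s0}; union {s0, s1, s2, s3, s4}; ε-closure = {s0, s1, s2, s3, s4, s5}.
Read '0': s0→{s2}, s1→{s1, s3, s5}, s2→{s2}, s3→{s4}, s4→{s2, s3, s4}, s5→{s3}; now {s1, s2, s3, s4, s5}.
Read '0': s1→{s1, s3, s5}, s2→{s2}, s3→{s4}, s4→{s2, s3, s4}, s5→{s3}; now {s1, s2, s3, s4, s5}.
Read '1': s1→{s4}, s2→{s0, s2}, s3→{s1, s3, s4}, s4→{s4, s5}, s5→{s0}; now {s0, s1, s2, s3, s4, s5}.
Read '0': s0→{s2}, s1→{s1, s3, s5}, s2→{s2}, s3→{s4}, s4→{s2, s3, s4}, s5→{s3}; now {s1, s2, s3, s4, s5}.

{s1, s2, s3, s4, s5}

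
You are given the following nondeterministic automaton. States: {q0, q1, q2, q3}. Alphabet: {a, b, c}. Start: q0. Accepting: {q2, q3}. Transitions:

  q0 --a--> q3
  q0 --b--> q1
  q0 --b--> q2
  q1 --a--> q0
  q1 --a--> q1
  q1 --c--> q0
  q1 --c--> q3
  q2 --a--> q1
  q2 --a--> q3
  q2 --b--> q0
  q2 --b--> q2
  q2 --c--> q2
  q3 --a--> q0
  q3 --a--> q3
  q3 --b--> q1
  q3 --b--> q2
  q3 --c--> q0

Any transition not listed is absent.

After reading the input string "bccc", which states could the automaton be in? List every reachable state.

{q2}

Start in {q0}.
Read 'b': q0→{q1, q2}; now {q1, q2}.
Read 'c': q1→{q0, q3}, q2→{q2}; now {q0, q2, q3}.
Read 'c': q0→∅, q2→{q2}, q3→{q0}; now {q0, q2}.
Read 'c': q0→∅, q2→{q2}; now {q2}.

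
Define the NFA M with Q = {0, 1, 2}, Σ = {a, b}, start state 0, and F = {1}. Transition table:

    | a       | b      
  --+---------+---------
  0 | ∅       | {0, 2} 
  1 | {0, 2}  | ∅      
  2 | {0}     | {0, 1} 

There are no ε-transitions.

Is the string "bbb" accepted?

Yes

Start in {0}.
Read 'b': {0} → {0, 2}.
Read 'b': {0, 2} → {0, 1, 2}.
Read 'b': {0, 1, 2} → {0, 1, 2}.
The final set {0, 1, 2} contains the accepting state 1.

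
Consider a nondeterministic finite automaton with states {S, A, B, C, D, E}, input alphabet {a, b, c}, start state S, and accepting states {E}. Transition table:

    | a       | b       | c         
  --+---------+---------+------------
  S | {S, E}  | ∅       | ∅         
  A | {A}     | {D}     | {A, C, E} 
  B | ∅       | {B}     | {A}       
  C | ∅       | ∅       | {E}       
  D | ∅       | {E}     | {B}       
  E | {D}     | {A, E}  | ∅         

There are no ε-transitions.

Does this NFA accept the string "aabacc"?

Yes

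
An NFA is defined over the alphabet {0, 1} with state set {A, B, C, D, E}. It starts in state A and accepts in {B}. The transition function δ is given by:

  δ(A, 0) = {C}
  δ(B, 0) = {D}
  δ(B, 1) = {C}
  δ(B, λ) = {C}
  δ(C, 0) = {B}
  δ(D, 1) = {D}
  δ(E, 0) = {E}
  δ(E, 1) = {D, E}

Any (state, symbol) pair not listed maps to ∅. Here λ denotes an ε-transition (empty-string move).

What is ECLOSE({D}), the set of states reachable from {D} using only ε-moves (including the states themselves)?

Begin with {D}.
No ε-moves leave this set, so the closure equals the set itself.

{D}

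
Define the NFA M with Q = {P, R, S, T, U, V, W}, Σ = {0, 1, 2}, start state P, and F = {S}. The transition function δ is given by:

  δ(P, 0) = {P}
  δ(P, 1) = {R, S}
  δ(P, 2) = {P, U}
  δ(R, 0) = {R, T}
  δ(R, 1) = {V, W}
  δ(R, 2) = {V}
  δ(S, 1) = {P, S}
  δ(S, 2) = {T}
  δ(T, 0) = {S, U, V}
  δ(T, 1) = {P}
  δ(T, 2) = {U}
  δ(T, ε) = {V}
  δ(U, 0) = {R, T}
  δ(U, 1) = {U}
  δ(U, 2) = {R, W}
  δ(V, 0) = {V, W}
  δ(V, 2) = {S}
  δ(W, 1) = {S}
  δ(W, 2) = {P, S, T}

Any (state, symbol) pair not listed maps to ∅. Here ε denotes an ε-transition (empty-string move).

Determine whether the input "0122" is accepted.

Start in {P}.
Read '0': {P} → {P}.
Read '1': {P} → {R, S}.
Read '2': {R, S} → {T, V}.
Read '2': {T, V} → {S, U}.
The final set {S, U} contains the accepting state S.

Yes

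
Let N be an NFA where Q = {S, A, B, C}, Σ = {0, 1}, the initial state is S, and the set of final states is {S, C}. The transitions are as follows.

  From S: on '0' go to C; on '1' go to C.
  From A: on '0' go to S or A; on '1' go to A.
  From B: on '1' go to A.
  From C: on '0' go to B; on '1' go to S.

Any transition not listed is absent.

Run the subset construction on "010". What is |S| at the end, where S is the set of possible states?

1

Start in {S}.
Read '0': S→{C}; now {C}.
Read '1': C→{S}; now {S}.
Read '0': S→{C}; now {C}.
That set has 1 state.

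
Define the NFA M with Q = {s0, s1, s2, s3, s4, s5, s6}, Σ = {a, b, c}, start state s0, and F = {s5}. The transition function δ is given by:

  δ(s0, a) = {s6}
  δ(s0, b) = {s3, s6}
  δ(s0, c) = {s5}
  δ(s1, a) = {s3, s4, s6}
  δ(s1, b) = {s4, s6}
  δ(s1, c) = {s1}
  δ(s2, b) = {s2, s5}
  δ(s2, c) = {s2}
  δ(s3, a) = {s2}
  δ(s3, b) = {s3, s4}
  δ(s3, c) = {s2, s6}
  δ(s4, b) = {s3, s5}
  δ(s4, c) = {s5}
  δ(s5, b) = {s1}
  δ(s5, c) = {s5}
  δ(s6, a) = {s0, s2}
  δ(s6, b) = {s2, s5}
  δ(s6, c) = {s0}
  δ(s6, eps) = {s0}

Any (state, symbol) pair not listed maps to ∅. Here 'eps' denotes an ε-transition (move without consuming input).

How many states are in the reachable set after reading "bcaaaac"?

3

Start in {s0}.
Read 'b': {s0} → {s0, s3, s6}.
Read 'c': {s0, s3, s6} → {s0, s2, s5, s6}.
Read 'a': {s0, s2, s5, s6} → {s0, s2, s6}.
Read 'a': {s0, s2, s6} → {s0, s2, s6}.
Read 'a': {s0, s2, s6} → {s0, s2, s6}.
Read 'a': {s0, s2, s6} → {s0, s2, s6}.
Read 'c': {s0, s2, s6} → {s0, s2, s5}.
That set has 3 states.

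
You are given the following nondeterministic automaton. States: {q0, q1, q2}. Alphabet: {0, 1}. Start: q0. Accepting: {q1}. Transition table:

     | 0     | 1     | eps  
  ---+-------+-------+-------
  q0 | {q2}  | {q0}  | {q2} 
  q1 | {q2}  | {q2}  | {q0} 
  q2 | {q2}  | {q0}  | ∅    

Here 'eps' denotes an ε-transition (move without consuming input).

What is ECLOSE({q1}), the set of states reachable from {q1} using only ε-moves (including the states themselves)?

{q0, q1, q2}

Begin with {q1}.
ε-move q1 → q0; add q0.
ε-move q0 → q2; add q2.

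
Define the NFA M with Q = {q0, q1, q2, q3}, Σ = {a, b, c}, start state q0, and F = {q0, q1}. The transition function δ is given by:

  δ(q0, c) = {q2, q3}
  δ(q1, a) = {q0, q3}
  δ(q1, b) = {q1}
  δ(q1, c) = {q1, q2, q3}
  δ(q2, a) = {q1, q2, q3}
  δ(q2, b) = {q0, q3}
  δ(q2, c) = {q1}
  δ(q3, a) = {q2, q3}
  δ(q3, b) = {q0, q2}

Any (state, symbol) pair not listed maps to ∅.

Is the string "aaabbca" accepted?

No

Start in {q0}.
Read 'a': {q0} → ∅.
The set is empty and remains empty for the remaining 6 symbols.
The final set ∅ contains no accepting state.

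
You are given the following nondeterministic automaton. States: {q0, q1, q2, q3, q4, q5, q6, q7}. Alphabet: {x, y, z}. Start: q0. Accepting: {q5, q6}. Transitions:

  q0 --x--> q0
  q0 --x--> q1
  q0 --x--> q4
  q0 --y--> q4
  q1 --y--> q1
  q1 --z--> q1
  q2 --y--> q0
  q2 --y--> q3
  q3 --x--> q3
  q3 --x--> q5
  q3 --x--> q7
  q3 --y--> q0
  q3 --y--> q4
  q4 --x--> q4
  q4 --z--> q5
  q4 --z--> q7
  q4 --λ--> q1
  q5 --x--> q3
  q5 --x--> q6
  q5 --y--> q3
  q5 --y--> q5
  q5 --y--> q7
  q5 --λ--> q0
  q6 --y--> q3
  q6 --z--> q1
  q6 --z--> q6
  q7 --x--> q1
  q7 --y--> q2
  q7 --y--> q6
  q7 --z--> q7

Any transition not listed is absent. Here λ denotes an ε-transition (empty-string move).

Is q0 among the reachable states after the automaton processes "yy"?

No

Start in {q0}.
Read 'y': q0→{q4}; union {q4}; ε-closure = {q1, q4}.
Read 'y': q1→{q1}, q4→∅; now {q1}.
State q0 is not in {q1}.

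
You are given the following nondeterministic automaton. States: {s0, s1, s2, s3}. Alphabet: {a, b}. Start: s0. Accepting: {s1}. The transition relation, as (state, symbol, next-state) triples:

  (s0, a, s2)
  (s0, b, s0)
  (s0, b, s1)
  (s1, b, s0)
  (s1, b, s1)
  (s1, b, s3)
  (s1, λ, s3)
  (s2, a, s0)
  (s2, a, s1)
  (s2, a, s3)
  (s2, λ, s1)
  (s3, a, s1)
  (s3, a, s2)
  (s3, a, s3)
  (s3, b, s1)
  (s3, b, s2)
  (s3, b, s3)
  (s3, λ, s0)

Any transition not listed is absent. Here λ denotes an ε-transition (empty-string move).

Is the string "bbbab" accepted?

Yes

Start in {s0}.
Read 'b': s0→{s0, s1}; union {s0, s1}; ε-closure = {s0, s1, s3}.
Read 'b': s0→{s0, s1}, s1→{s0, s1, s3}, s3→{s1, s2, s3}; now {s0, s1, s2, s3}.
Read 'b': s0→{s0, s1}, s1→{s0, s1, s3}, s2→∅, s3→{s1, s2, s3}; now {s0, s1, s2, s3}.
Read 'a': s0→{s2}, s1→∅, s2→{s0, s1, s3}, s3→{s1, s2, s3}; now {s0, s1, s2, s3}.
Read 'b': s0→{s0, s1}, s1→{s0, s1, s3}, s2→∅, s3→{s1, s2, s3}; now {s0, s1, s2, s3}.
The final set {s0, s1, s2, s3} contains the accepting state s1.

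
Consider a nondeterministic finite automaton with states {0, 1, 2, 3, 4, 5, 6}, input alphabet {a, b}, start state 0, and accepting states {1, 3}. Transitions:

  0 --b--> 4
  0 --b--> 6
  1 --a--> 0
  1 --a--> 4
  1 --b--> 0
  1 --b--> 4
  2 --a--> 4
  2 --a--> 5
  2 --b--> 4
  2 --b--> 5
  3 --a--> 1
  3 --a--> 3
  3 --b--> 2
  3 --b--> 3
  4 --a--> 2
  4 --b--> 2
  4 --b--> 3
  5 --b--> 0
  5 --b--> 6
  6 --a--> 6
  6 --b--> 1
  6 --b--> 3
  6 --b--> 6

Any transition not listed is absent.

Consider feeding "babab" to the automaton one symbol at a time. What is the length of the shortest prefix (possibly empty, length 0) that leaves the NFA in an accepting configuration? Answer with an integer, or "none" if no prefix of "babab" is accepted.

Start in {0}.
Read 'b': 0→{4, 6}; now {4, 6}.
Read 'a': 4→{2}, 6→{6}; now {2, 6}.
Read 'b': 2→{4, 5}, 6→{1, 3, 6}; now {1, 3, 4, 5, 6}.
None of the earlier sets intersect F, but {1, 3, 4, 5, 6} does.

3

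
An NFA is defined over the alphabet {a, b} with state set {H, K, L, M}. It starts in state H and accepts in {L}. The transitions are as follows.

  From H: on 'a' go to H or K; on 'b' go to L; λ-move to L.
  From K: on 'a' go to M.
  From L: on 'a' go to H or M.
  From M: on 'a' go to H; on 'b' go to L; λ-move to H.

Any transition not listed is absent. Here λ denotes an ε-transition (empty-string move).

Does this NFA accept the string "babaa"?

Yes

Start: ε-closure({H}) = {H, L}.
Read 'b': {H, L} → {L}.
Read 'a': {L} → {H, L, M}.
Read 'b': {H, L, M} → {L}.
Read 'a': {L} → {H, L, M}.
Read 'a': {H, L, M} → {H, K, L, M}.
The final set {H, K, L, M} contains the accepting state L.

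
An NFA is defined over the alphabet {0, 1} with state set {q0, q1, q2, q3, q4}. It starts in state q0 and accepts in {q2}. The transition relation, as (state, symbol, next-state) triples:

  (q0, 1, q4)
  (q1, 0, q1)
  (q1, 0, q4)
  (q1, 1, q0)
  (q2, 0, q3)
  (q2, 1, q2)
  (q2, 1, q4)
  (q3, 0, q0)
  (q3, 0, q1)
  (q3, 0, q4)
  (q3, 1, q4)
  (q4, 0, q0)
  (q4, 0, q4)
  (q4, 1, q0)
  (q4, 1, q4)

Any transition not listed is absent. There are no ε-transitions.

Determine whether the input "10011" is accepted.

Start in {q0}.
Read '1': q0→{q4}; now {q4}.
Read '0': q4→{q0, q4}; now {q0, q4}.
Read '0': q0→∅, q4→{q0, q4}; now {q0, q4}.
Read '1': q0→{q4}, q4→{q0, q4}; now {q0, q4}.
Read '1': q0→{q4}, q4→{q0, q4}; now {q0, q4}.
The final set {q0, q4} contains no accepting state.

No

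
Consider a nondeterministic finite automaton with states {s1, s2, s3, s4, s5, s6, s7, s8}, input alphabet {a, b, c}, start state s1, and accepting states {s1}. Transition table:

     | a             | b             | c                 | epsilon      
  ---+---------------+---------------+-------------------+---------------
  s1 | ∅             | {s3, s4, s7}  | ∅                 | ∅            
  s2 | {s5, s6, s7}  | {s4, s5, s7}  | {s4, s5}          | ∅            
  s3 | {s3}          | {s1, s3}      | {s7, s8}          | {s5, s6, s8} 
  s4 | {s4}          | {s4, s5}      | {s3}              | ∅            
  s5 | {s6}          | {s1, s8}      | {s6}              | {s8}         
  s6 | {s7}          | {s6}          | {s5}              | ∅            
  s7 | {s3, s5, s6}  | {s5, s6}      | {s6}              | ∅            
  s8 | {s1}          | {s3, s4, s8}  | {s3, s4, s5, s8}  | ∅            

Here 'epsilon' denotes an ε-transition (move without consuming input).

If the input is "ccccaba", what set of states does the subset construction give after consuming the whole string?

∅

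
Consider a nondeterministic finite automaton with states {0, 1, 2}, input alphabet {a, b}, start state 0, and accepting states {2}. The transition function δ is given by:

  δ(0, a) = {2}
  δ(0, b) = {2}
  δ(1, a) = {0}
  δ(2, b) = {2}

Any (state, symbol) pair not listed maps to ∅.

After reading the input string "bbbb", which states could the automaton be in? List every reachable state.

Start in {0}.
Read 'b': 0→{2}; now {2}.
Read 'b': 2→{2}; now {2}.
Read 'b': 2→{2}; now {2}.
Read 'b': 2→{2}; now {2}.

{2}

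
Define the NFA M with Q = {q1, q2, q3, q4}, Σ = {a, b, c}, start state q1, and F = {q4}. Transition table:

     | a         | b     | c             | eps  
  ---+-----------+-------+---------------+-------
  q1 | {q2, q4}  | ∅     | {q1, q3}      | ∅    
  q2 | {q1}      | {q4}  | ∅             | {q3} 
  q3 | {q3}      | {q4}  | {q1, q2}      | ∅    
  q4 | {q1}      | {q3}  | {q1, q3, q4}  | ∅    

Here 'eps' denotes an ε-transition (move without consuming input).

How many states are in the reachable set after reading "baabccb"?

0

Start in {q1}.
Read 'b': {q1} → ∅.
The set is empty and remains empty for the remaining 6 symbols.
That set has 0 states.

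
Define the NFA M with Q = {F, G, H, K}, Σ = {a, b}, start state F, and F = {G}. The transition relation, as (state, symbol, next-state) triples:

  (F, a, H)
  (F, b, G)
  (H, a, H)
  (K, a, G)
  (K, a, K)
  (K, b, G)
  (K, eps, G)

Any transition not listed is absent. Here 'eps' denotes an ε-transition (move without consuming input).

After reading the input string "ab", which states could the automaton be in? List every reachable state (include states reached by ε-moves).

∅

Start in {F}.
Read 'a': F→{H}; now {H}.
Read 'b': H→∅; now ∅.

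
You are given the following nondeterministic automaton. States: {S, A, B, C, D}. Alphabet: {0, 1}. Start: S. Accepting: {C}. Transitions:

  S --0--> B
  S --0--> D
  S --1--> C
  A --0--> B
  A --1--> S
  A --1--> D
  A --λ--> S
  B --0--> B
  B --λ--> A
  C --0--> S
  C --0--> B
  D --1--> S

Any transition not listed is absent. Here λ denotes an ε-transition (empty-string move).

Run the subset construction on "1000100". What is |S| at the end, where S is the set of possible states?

4

Start in {S}.
Read '1': {S} → {C}.
Read '0': {C} → {S, A, B}.
Read '0': {S, A, B} → {S, A, B, D}.
Read '0': {S, A, B, D} → {S, A, B, D}.
Read '1': {S, A, B, D} → {S, C, D}.
Read '0': {S, C, D} → {S, A, B, D}.
Read '0': {S, A, B, D} → {S, A, B, D}.
That set has 4 states.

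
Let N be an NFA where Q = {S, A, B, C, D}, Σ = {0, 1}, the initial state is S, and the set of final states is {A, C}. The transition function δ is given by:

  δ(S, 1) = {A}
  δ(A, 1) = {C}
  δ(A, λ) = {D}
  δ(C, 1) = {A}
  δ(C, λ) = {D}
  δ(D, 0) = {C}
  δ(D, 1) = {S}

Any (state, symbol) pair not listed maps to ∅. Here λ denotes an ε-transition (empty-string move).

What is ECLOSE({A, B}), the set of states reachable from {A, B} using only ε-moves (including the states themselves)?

Begin with {A, B}.
ε-move A → D; add D.

{A, B, D}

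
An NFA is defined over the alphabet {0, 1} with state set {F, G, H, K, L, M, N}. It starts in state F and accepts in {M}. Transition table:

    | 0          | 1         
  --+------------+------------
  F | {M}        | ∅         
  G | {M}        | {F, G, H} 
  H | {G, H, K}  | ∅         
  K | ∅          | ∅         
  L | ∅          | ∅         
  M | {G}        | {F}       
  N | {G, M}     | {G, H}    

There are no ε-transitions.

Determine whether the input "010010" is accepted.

Yes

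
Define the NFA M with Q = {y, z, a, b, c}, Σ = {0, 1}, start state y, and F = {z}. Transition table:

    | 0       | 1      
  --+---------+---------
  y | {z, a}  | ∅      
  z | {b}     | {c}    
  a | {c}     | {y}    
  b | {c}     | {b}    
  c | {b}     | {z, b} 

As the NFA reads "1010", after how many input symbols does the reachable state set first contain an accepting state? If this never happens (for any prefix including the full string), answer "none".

none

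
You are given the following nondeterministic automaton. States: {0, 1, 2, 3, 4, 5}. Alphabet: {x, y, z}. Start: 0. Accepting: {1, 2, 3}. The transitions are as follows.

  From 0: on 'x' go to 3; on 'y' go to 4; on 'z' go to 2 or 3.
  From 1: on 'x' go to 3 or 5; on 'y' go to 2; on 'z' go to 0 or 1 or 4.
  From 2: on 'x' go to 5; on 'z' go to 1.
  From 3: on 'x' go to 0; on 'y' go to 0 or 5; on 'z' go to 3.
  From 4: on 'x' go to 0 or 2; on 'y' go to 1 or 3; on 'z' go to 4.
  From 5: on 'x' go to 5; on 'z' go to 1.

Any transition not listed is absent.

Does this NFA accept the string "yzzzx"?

Start in {0}.
Read 'y': {0} → {4}.
Read 'z': {4} → {4}.
Read 'z': {4} → {4}.
Read 'z': {4} → {4}.
Read 'x': {4} → {0, 2}.
The final set {0, 2} contains the accepting state 2.

Yes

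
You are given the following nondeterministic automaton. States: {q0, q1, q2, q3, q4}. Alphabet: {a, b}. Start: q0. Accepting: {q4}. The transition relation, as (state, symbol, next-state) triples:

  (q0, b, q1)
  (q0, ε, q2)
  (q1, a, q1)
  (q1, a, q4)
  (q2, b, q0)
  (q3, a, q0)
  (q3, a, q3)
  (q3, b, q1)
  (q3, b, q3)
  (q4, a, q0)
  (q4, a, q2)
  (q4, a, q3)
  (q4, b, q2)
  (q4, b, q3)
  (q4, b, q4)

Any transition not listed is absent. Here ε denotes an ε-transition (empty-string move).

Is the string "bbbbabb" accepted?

Start: ε-closure({q0}) = {q0, q2}.
Read 'b': q0→{q1}, q2→{q0}; union {q0, q1}; ε-closure = {q0, q1, q2}.
Read 'b': q0→{q1}, q1→∅, q2→{q0}; union {q0, q1}; ε-closure = {q0, q1, q2}.
Read 'b': q0→{q1}, q1→∅, q2→{q0}; union {q0, q1}; ε-closure = {q0, q1, q2}.
Read 'b': q0→{q1}, q1→∅, q2→{q0}; union {q0, q1}; ε-closure = {q0, q1, q2}.
Read 'a': q0→∅, q1→{q1, q4}, q2→∅; now {q1, q4}.
Read 'b': q1→∅, q4→{q2, q3, q4}; now {q2, q3, q4}.
Read 'b': q2→{q0}, q3→{q1, q3}, q4→{q2, q3, q4}; now {q0, q1, q2, q3, q4}.
The final set {q0, q1, q2, q3, q4} contains the accepting state q4.

Yes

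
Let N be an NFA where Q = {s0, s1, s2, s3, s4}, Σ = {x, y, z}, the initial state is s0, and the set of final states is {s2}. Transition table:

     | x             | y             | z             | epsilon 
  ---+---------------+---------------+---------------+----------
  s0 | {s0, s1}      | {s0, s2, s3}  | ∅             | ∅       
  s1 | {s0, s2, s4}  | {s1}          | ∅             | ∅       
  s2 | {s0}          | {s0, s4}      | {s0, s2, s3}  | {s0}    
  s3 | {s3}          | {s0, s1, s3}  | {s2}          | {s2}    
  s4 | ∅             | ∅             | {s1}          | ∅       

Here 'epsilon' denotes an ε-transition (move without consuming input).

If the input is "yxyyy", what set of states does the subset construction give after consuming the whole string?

{s0, s1, s2, s3, s4}

Start in {s0}.
Read 'y': {s0} → {s0, s2, s3}.
Read 'x': {s0, s2, s3} → {s0, s1, s2, s3}.
Read 'y': {s0, s1, s2, s3} → {s0, s1, s2, s3, s4}.
Read 'y': {s0, s1, s2, s3, s4} → {s0, s1, s2, s3, s4}.
Read 'y': {s0, s1, s2, s3, s4} → {s0, s1, s2, s3, s4}.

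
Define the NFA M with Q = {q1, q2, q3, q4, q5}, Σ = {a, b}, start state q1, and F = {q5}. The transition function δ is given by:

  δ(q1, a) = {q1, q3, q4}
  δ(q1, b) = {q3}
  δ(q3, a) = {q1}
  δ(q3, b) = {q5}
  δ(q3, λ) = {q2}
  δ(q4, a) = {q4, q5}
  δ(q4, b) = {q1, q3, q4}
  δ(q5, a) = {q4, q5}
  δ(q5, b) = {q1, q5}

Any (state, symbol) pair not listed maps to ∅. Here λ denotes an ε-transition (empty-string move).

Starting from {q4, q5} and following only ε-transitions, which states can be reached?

{q4, q5}

Begin with {q4, q5}.
No ε-moves leave this set, so the closure equals the set itself.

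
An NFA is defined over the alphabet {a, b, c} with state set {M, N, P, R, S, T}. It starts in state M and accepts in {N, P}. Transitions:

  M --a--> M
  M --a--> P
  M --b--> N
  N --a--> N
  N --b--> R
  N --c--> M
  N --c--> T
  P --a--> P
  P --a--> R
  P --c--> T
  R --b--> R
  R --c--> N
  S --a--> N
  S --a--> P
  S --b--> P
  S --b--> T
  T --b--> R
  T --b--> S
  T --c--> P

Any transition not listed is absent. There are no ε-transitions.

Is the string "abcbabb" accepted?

No

Start in {M}.
Read 'a': {M} → {M, P}.
Read 'b': {M, P} → {N}.
Read 'c': {N} → {M, T}.
Read 'b': {M, T} → {N, R, S}.
Read 'a': {N, R, S} → {N, P}.
Read 'b': {N, P} → {R}.
Read 'b': {R} → {R}.
The final set {R} contains no accepting state.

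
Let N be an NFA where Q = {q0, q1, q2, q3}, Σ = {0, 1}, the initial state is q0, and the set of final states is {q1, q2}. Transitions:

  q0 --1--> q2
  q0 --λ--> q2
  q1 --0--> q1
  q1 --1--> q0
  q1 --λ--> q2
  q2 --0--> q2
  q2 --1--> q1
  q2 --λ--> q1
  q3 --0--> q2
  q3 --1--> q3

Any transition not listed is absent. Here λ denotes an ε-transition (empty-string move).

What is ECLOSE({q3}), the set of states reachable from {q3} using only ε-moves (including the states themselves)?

{q3}

Begin with {q3}.
No ε-moves leave this set, so the closure equals the set itself.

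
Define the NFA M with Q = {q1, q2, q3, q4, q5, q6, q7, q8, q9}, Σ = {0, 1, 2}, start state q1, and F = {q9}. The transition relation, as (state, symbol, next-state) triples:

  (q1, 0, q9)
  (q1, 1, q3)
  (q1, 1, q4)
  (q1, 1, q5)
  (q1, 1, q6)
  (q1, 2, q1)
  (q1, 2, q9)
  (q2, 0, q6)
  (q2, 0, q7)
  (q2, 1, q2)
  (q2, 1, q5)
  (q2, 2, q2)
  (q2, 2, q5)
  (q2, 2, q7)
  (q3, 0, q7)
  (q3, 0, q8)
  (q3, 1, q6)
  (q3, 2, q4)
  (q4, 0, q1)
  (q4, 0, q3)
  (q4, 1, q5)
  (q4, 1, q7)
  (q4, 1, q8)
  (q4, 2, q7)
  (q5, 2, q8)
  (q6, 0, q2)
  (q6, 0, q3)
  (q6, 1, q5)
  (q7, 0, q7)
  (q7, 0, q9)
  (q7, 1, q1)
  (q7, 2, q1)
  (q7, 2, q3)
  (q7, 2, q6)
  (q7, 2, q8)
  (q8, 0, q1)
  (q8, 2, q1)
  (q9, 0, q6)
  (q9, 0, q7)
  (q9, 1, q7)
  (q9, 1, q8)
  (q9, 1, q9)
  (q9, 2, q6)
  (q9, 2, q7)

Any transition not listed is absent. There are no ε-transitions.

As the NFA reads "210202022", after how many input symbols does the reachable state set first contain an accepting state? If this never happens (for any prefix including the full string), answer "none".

Start in {q1}.
Read '2': {q1} → {q1, q9}.
None of the earlier sets intersect F, but {q1, q9} does.

1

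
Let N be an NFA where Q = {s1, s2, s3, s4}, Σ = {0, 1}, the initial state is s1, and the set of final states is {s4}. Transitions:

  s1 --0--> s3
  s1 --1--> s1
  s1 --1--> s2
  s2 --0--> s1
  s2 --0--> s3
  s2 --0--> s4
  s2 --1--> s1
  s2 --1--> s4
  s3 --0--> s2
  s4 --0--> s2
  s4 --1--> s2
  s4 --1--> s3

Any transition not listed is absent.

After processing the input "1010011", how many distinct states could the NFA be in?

4

Start in {s1}.
Read '1': {s1} → {s1, s2}.
Read '0': {s1, s2} → {s1, s3, s4}.
Read '1': {s1, s3, s4} → {s1, s2, s3}.
Read '0': {s1, s2, s3} → {s1, s2, s3, s4}.
Read '0': {s1, s2, s3, s4} → {s1, s2, s3, s4}.
Read '1': {s1, s2, s3, s4} → {s1, s2, s3, s4}.
Read '1': {s1, s2, s3, s4} → {s1, s2, s3, s4}.
That set has 4 states.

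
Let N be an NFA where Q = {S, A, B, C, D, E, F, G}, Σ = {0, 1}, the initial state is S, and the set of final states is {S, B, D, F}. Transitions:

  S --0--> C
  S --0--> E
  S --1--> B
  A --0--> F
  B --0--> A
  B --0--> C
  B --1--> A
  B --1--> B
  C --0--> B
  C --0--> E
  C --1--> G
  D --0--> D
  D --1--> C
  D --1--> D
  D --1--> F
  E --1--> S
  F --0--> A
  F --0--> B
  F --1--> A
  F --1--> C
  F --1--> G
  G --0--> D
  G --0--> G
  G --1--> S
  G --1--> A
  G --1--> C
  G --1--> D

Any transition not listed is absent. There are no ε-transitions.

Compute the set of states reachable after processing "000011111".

{S, A, B, C, D, F, G}

Start in {S}.
Read '0': S→{C, E}; now {C, E}.
Read '0': C→{B, E}, E→∅; now {B, E}.
Read '0': B→{A, C}, E→∅; now {A, C}.
Read '0': A→{F}, C→{B, E}; now {B, E, F}.
Read '1': B→{A, B}, E→{S}, F→{A, C, G}; now {S, A, B, C, G}.
Read '1': S→{B}, A→∅, B→{A, B}, C→{G}, G→{S, A, C, D}; now {S, A, B, C, D, G}.
Read '1': S→{B}, A→∅, B→{A, B}, C→{G}, D→{C, D, F}, G→{S, A, C, D}; now {S, A, B, C, D, F, G}.
Read '1': S→{B}, A→∅, B→{A, B}, C→{G}, D→{C, D, F}, F→{A, C, G}, G→{S, A, C, D}; now {S, A, B, C, D, F, G}.
Read '1': S→{B}, A→∅, B→{A, B}, C→{G}, D→{C, D, F}, F→{A, C, G}, G→{S, A, C, D}; now {S, A, B, C, D, F, G}.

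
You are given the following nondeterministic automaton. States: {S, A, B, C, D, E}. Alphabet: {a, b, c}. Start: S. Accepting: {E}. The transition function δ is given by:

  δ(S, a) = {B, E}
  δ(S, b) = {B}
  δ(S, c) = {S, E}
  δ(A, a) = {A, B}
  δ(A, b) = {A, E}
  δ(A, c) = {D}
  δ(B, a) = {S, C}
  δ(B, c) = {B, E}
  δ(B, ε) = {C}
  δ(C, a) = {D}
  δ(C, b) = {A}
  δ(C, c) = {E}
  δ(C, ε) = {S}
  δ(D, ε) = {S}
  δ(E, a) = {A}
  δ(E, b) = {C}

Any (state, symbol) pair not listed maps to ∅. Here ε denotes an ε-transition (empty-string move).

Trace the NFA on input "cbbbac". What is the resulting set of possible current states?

Start in {S}.
Read 'c': {S} → {S, E}.
Read 'b': {S, E} → {S, B, C}.
Read 'b': {S, B, C} → {S, A, B, C}.
Read 'b': {S, A, B, C} → {S, A, B, C, E}.
Read 'a': {S, A, B, C, E} → {S, A, B, C, D, E}.
Read 'c': {S, A, B, C, D, E} → {S, B, C, D, E}.

{S, B, C, D, E}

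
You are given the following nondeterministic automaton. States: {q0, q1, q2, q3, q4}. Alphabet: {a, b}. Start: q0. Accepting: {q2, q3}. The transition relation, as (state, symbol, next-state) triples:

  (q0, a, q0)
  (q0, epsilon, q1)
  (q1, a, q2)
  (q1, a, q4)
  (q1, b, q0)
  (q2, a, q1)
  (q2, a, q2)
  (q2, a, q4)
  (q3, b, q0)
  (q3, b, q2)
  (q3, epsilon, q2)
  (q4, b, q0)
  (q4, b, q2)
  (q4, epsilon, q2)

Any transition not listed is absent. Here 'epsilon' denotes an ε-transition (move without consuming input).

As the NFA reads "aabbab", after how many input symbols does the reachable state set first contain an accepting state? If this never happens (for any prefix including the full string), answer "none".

1

Start: ε-closure({q0}) = {q0, q1}.
Read 'a': q0→{q0}, q1→{q2, q4}; union {q0, q2, q4}; ε-closure = {q0, q1, q2, q4}.
None of the earlier sets intersect F, but {q0, q1, q2, q4} does.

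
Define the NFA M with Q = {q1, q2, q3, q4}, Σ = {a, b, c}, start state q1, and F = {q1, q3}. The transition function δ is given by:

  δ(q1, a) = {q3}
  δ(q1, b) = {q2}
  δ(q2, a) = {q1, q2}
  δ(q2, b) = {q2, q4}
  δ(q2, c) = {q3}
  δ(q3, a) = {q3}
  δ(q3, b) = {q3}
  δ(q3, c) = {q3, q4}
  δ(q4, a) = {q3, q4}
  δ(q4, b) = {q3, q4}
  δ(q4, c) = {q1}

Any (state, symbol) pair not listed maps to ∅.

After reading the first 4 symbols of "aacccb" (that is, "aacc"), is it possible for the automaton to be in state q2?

Start in {q1}.
Read 'a': {q1} → {q3}.
Read 'a': {q3} → {q3}.
Read 'c': {q3} → {q3, q4}.
Read 'c': {q3, q4} → {q1, q3, q4}.
State q2 is not in {q1, q3, q4}.

No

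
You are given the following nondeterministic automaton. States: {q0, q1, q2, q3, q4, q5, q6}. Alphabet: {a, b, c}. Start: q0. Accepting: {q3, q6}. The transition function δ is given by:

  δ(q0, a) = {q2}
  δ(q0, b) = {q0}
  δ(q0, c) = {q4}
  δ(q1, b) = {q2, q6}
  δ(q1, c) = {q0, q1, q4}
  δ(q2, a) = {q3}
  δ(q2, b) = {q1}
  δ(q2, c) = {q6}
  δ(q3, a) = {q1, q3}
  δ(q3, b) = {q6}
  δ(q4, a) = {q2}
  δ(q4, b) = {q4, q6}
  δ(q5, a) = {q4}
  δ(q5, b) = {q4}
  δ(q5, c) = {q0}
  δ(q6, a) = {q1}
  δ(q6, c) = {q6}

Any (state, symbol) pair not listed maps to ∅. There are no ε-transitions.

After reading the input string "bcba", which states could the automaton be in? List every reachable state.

{q1, q2}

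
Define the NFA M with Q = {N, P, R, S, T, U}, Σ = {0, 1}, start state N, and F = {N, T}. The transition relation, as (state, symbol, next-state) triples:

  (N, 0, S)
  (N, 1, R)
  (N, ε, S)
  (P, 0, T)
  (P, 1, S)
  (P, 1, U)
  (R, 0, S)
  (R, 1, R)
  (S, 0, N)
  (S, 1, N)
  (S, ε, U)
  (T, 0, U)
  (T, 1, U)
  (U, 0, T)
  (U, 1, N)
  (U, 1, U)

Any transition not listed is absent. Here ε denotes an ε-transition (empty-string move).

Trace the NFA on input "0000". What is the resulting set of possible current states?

Start: ε-closure({N}) = {N, S, U}.
Read '0': N→{S}, S→{N}, U→{T}; union {N, S, T}; ε-closure = {N, S, T, U}.
Read '0': N→{S}, S→{N}, T→{U}, U→{T}; now {N, S, T, U}.
Read '0': N→{S}, S→{N}, T→{U}, U→{T}; now {N, S, T, U}.
Read '0': N→{S}, S→{N}, T→{U}, U→{T}; now {N, S, T, U}.

{N, S, T, U}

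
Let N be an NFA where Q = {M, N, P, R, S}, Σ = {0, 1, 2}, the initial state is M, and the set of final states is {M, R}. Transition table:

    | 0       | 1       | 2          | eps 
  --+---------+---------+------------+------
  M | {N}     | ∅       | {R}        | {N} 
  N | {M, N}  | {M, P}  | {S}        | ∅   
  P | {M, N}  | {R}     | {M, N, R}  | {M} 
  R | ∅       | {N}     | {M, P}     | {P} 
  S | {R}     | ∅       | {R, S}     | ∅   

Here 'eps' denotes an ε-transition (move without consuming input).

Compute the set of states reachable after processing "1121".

Start: ε-closure({M}) = {M, N}.
Read '1': M→∅, N→{M, P}; union {M, P}; ε-closure = {M, N, P}.
Read '1': M→∅, N→{M, P}, P→{R}; union {M, P, R}; ε-closure = {M, N, P, R}.
Read '2': M→{R}, N→{S}, P→{M, N, R}, R→{M, P}; now {M, N, P, R, S}.
Read '1': M→∅, N→{M, P}, P→{R}, R→{N}, S→∅; now {M, N, P, R}.

{M, N, P, R}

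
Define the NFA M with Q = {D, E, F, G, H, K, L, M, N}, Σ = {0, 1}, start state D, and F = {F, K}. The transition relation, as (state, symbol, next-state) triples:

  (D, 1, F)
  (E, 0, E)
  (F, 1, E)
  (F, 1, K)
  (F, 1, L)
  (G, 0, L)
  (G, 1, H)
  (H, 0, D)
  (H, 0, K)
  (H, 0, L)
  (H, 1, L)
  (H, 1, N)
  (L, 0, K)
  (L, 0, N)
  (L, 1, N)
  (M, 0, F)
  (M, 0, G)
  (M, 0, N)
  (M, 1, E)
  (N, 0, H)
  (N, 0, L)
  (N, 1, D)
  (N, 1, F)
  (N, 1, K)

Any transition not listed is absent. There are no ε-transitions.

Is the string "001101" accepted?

No

Start in {D}.
Read '0': {D} → ∅.
The set is empty and remains empty for the remaining 5 symbols.
The final set ∅ contains no accepting state.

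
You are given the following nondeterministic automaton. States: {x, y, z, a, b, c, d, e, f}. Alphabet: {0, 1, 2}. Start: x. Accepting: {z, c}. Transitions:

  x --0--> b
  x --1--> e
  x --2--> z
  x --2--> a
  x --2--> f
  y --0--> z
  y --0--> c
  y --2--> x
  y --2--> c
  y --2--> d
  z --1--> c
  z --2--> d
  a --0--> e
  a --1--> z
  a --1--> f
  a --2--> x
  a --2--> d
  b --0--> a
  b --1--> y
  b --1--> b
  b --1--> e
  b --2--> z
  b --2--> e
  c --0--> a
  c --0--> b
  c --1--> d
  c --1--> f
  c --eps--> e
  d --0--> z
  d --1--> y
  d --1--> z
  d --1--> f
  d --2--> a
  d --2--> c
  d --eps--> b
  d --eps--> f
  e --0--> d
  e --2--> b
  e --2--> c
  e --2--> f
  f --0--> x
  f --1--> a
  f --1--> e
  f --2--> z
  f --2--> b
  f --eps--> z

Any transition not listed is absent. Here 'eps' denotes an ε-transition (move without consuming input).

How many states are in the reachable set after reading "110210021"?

0

Start in {x}.
Read '1': x→{e}; now {e}.
Read '1': e→∅; now ∅.
The set is empty and remains empty for the remaining 7 symbols.
That set has 0 states.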